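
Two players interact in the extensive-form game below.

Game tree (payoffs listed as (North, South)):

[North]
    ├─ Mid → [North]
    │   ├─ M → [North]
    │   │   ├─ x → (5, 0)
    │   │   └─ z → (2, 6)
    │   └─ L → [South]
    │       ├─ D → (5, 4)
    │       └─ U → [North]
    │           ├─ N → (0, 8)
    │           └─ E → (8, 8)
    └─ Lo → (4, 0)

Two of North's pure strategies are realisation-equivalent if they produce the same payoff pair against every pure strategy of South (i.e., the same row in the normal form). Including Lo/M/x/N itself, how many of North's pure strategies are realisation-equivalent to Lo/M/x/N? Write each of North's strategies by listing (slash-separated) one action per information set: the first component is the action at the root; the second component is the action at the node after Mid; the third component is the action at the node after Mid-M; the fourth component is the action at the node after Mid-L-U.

8

Row for Lo/M/x/N (columns D, U): (4,0) (4,0).
Under Lo/M/x/N, North's choice at the node after Mid and at the node after Mid-M and at the node after Mid-L-U can never be reached regardless of what South does, so varying those choices leaves every outcome unchanged.
Holding the reachable choices fixed and varying the unreachable ones freely already gives 2 × 2 × 2 = 8 equivalent strategies.
No other strategy reproduces this row, so those 8 are the full class: Lo/M/x/N, Lo/M/x/E, Lo/M/z/N, Lo/M/z/E, Lo/L/x/N, Lo/L/x/E, Lo/L/z/N, Lo/L/z/E.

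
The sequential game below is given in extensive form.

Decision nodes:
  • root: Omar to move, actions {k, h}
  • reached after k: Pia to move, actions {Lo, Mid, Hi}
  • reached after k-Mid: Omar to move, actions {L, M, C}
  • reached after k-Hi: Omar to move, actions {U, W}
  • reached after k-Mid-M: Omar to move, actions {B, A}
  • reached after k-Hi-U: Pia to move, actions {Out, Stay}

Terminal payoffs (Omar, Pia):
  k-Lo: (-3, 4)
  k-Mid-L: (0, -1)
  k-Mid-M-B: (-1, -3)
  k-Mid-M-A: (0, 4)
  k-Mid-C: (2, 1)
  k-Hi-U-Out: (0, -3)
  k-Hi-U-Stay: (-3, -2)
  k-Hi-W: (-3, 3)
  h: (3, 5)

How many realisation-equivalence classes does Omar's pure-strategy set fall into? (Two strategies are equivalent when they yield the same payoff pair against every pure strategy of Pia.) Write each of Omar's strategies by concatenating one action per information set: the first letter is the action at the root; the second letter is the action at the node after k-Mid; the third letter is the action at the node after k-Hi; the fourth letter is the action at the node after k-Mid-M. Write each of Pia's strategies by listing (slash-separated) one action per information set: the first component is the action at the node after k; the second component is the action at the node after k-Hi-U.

9

Omar has 24 pure strategies: kLUB, kLUA, kLWB, kLWA, kMUB, kMUA, kMWB, kMWA, kCUB, kCUA, kCWB, kCWA, hLUB, hLUA, hLWB, hLWA, hMUB, hMUA, hMWB, hMWA, hCUB, hCUA, hCWB, hCWA. Columns: Lo/Out, Lo/Stay, Mid/Out, Mid/Stay, Hi/Out, Hi/Stay.
{kLUB, kLUA} → row (-3,4) (-3,4) (0,-1) (0,-1) (0,-3) (-3,-2)
{kLWB, kLWA} → row (-3,4) (-3,4) (0,-1) (0,-1) (-3,3) (-3,3)
{kMUB} → row (-3,4) (-3,4) (-1,-3) (-1,-3) (0,-3) (-3,-2)
{kMUA} → row (-3,4) (-3,4) (0,4) (0,4) (0,-3) (-3,-2)
{kMWB} → row (-3,4) (-3,4) (-1,-3) (-1,-3) (-3,3) (-3,3)
{kMWA} → row (-3,4) (-3,4) (0,4) (0,4) (-3,3) (-3,3)
{kCUB, kCUA} → row (-3,4) (-3,4) (2,1) (2,1) (0,-3) (-3,-2)
{kCWB, kCWA} → row (-3,4) (-3,4) (2,1) (2,1) (-3,3) (-3,3)
{hLUB, hLUA, hLWB, hLWA, hMUB, hMUA, hMWB, hMWA, hCUB, hCUA, hCWB, hCWA} → row (3,5) (3,5) (3,5) (3,5) (3,5) (3,5)
That's 9 distinct rows out of 24 strategies.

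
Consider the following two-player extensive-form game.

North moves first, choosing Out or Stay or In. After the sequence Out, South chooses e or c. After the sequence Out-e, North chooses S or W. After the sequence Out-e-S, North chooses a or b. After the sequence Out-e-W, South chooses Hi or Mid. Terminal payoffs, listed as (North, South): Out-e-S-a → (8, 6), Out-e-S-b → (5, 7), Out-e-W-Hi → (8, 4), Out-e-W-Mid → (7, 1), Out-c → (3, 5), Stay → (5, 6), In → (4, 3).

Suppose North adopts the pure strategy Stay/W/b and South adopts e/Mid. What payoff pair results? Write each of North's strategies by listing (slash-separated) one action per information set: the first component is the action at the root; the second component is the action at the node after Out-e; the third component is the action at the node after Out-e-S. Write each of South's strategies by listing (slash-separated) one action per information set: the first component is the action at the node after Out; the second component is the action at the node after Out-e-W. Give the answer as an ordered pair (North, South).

Trace the play path from the root:
  North plays Stay
→ terminal payoff (5, 6).
(North's choice at the node after Out-e is never reached on this path, so it doesn't affect the outcome.)

(5, 6)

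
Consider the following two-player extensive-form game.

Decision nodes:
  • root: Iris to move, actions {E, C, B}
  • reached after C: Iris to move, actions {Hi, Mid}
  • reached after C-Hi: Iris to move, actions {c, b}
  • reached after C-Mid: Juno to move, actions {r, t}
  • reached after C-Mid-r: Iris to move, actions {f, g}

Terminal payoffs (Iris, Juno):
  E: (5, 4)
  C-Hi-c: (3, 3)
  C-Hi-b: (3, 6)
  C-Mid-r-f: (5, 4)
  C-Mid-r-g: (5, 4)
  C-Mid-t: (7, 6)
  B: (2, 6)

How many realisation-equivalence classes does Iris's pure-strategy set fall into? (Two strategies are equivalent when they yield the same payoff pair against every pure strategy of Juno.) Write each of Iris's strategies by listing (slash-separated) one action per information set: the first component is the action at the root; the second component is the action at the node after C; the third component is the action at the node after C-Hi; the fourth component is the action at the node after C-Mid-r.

5

Iris has 24 pure strategies: E/Hi/c/f, E/Hi/c/g, E/Hi/b/f, E/Hi/b/g, E/Mid/c/f, E/Mid/c/g, E/Mid/b/f, E/Mid/b/g, C/Hi/c/f, C/Hi/c/g, C/Hi/b/f, C/Hi/b/g, C/Mid/c/f, C/Mid/c/g, C/Mid/b/f, C/Mid/b/g, B/Hi/c/f, B/Hi/c/g, B/Hi/b/f, B/Hi/b/g, B/Mid/c/f, B/Mid/c/g, B/Mid/b/f, B/Mid/b/g. Columns: r, t.
{E/Hi/c/f, E/Hi/c/g, E/Hi/b/f, E/Hi/b/g, E/Mid/c/f, E/Mid/c/g, E/Mid/b/f, E/Mid/b/g} → row (5,4) (5,4)
{C/Hi/c/f, C/Hi/c/g} → row (3,3) (3,3)
{C/Hi/b/f, C/Hi/b/g} → row (3,6) (3,6)
{C/Mid/c/f, C/Mid/c/g, C/Mid/b/f, C/Mid/b/g} → row (5,4) (7,6)
{B/Hi/c/f, B/Hi/c/g, B/Hi/b/f, B/Hi/b/g, B/Mid/c/f, B/Mid/c/g, B/Mid/b/f, B/Mid/b/g} → row (2,6) (2,6)
That's 5 distinct rows out of 24 strategies.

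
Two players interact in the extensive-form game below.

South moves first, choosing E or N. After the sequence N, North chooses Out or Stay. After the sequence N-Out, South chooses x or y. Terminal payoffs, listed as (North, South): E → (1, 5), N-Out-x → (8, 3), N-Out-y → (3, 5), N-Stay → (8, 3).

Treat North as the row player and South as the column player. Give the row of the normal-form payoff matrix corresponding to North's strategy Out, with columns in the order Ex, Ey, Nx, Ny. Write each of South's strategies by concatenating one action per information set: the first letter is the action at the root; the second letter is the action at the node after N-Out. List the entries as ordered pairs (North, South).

(1,5) (1,5) (8,3) (3,5)

vs Ex: South plays E → (1, 5)
vs Ey: South plays E → (1, 5)
vs Nx: South plays N → North plays Out at [N] → South plays x at [N-Out] → (8, 3)
vs Ny: South plays N → North plays Out at [N] → South plays y at [N-Out] → (3, 5)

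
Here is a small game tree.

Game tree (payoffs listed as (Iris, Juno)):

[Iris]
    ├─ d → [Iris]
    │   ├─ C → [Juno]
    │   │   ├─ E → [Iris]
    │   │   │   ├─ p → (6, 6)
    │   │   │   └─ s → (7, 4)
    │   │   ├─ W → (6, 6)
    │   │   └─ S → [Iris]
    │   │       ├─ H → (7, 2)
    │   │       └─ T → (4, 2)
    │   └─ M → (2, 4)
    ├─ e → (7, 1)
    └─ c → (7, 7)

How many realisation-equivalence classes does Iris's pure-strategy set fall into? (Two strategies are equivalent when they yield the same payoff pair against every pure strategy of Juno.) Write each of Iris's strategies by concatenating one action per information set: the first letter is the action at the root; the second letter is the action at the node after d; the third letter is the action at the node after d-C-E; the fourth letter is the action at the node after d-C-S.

7

Iris has 24 pure strategies: dCpH, dCpT, dCsH, dCsT, dMpH, dMpT, dMsH, dMsT, eCpH, eCpT, eCsH, eCsT, eMpH, eMpT, eMsH, eMsT, cCpH, cCpT, cCsH, cCsT, cMpH, cMpT, cMsH, cMsT. Columns: E, W, S.
{dCpH} → row (6,6) (6,6) (7,2)
{dCpT} → row (6,6) (6,6) (4,2)
{dCsH} → row (7,4) (6,6) (7,2)
{dCsT} → row (7,4) (6,6) (4,2)
{dMpH, dMpT, dMsH, dMsT} → row (2,4) (2,4) (2,4)
{eCpH, eCpT, eCsH, eCsT, eMpH, eMpT, eMsH, eMsT} → row (7,1) (7,1) (7,1)
{cCpH, cCpT, cCsH, cCsT, cMpH, cMpT, cMsH, cMsT} → row (7,7) (7,7) (7,7)
That's 7 distinct rows out of 24 strategies.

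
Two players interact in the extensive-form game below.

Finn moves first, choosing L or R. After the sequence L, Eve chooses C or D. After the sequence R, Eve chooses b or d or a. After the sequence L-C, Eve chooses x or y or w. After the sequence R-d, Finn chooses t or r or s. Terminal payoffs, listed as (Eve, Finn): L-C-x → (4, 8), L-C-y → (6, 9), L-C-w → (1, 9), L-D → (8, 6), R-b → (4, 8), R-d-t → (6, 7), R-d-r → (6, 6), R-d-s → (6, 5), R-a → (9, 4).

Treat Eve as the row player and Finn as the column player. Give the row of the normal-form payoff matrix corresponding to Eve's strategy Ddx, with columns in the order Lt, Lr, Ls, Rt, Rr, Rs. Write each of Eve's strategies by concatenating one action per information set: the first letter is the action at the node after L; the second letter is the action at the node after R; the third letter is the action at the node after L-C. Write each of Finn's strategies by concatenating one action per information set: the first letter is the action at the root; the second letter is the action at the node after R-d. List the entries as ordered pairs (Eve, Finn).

vs Lt: Finn plays L → Eve plays D at [L] → (8, 6)
vs Lr: Finn plays L → Eve plays D at [L] → (8, 6)
vs Ls: Finn plays L → Eve plays D at [L] → (8, 6)
vs Rt: Finn plays R → Eve plays d at [R] → Finn plays t at [R-d] → (6, 7)
vs Rr: Finn plays R → Eve plays d at [R] → Finn plays r at [R-d] → (6, 6)
vs Rs: Finn plays R → Eve plays d at [R] → Finn plays s at [R-d] → (6, 5)

(8,6) (8,6) (8,6) (6,7) (6,6) (6,5)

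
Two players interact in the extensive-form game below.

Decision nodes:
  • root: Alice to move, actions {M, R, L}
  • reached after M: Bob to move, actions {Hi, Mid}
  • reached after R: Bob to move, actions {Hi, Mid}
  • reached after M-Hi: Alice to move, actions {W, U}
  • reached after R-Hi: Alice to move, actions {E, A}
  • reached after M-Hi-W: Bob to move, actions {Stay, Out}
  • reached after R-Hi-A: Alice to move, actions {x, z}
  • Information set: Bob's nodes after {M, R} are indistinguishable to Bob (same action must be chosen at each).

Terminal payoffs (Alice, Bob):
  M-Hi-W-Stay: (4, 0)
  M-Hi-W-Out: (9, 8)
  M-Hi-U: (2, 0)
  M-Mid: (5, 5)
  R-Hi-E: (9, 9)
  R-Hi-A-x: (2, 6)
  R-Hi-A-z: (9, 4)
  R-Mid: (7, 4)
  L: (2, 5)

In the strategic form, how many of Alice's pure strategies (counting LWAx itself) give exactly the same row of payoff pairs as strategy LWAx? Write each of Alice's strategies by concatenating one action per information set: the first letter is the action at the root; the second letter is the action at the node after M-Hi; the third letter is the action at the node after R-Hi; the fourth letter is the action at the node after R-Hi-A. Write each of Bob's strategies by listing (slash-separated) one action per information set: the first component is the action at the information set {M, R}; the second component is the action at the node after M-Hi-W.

Row for LWAx (columns Hi/Stay, Hi/Out, Mid/Stay, Mid/Out): (2,5) (2,5) (2,5) (2,5).
Under LWAx, Alice's choice at the node after M-Hi and at the node after R-Hi and at the node after R-Hi-A can never be reached regardless of what Bob does, so varying those choices leaves every outcome unchanged.
Holding the reachable choices fixed and varying the unreachable ones freely already gives 2 × 2 × 2 = 8 equivalent strategies.
No other strategy reproduces this row, so those 8 are the full class: LWEx, LWEz, LWAx, LWAz, LUEx, LUEz, LUAx, LUAz.

8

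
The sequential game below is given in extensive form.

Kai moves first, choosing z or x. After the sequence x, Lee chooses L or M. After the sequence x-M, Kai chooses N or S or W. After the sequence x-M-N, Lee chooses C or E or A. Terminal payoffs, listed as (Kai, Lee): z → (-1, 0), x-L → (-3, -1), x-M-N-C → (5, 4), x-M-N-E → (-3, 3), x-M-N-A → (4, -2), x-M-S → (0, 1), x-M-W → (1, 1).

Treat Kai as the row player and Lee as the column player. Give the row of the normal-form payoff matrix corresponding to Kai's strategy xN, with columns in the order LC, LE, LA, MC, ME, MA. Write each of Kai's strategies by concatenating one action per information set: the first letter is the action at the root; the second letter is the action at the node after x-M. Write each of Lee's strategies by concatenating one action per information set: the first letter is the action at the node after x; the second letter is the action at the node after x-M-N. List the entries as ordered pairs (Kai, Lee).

(-3,-1) (-3,-1) (-3,-1) (5,4) (-3,3) (4,-2)

vs LC: Kai plays x → Lee plays L at [x] → (-3, -1)
vs LE: Kai plays x → Lee plays L at [x] → (-3, -1)
vs LA: Kai plays x → Lee plays L at [x] → (-3, -1)
vs MC: Kai plays x → Lee plays M at [x] → Kai plays N at [x-M] → Lee plays C at [x-M-N] → (5, 4)
vs ME: Kai plays x → Lee plays M at [x] → Kai plays N at [x-M] → Lee plays E at [x-M-N] → (-3, 3)
vs MA: Kai plays x → Lee plays M at [x] → Kai plays N at [x-M] → Lee plays A at [x-M-N] → (4, -2)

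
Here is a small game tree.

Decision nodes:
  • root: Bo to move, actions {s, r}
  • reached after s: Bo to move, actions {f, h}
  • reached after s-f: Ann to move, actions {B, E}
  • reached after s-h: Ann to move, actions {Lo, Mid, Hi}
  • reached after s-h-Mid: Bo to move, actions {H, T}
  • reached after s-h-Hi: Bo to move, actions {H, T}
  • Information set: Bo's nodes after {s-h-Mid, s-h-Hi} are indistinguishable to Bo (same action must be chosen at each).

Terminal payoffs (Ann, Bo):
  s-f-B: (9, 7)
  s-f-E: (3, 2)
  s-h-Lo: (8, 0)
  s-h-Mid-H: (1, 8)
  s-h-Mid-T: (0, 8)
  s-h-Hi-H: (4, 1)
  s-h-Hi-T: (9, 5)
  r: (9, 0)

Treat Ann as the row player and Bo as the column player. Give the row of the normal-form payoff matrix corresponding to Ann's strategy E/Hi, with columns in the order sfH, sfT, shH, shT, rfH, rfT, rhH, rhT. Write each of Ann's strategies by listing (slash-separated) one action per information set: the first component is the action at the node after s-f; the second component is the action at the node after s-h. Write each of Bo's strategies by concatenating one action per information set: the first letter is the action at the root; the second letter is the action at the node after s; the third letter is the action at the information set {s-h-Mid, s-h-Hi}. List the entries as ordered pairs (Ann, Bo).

(3,2) (3,2) (4,1) (9,5) (9,0) (9,0) (9,0) (9,0)

vs sfH: Bo plays s → Bo plays f at [s] → Ann plays E at [s-f] → (3, 2)
vs sfT: Bo plays s → Bo plays f at [s] → Ann plays E at [s-f] → (3, 2)
vs shH: Bo plays s → Bo plays h at [s] → Ann plays Hi at [s-h] → Bo plays H at [s-h-Hi] → (4, 1)
vs shT: Bo plays s → Bo plays h at [s] → Ann plays Hi at [s-h] → Bo plays T at [s-h-Hi] → (9, 5)
vs rfH: Bo plays r → (9, 0)
vs rfT: Bo plays r → (9, 0)
vs rhH: Bo plays r → (9, 0)
vs rhT: Bo plays r → (9, 0)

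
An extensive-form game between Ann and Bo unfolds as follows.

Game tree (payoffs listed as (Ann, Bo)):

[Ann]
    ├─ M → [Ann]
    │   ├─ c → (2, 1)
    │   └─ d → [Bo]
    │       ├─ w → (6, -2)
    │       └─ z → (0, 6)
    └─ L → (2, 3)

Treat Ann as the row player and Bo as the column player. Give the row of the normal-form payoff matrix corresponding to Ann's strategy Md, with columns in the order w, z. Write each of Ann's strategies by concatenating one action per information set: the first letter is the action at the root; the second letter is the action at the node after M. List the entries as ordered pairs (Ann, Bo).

vs w: Ann plays M → Ann plays d at [M] → Bo plays w at [M-d] → (6, -2)
vs z: Ann plays M → Ann plays d at [M] → Bo plays z at [M-d] → (0, 6)

(6,-2) (0,6)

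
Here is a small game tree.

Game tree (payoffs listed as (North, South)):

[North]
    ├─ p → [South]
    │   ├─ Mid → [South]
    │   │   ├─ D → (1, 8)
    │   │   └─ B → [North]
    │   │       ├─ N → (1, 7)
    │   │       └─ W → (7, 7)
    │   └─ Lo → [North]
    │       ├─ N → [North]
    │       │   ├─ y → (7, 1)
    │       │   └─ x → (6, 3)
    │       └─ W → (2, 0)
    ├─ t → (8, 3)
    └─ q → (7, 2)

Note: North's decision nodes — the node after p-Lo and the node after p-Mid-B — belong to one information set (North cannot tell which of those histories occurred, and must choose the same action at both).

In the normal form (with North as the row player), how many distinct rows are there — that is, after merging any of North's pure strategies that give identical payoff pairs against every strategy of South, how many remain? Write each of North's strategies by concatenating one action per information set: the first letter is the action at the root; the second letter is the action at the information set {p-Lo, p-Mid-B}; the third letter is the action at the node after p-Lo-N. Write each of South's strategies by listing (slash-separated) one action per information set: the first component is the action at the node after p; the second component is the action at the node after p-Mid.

5

North has 12 pure strategies: pNy, pNx, pWy, pWx, tNy, tNx, tWy, tWx, qNy, qNx, qWy, qWx. Columns: Mid/D, Mid/B, Lo/D, Lo/B.
{pNy} → row (1,8) (1,7) (7,1) (7,1)
{pNx} → row (1,8) (1,7) (6,3) (6,3)
{pWy, pWx} → row (1,8) (7,7) (2,0) (2,0)
{tNy, tNx, tWy, tWx} → row (8,3) (8,3) (8,3) (8,3)
{qNy, qNx, qWy, qWx} → row (7,2) (7,2) (7,2) (7,2)
That's 5 distinct rows out of 12 strategies.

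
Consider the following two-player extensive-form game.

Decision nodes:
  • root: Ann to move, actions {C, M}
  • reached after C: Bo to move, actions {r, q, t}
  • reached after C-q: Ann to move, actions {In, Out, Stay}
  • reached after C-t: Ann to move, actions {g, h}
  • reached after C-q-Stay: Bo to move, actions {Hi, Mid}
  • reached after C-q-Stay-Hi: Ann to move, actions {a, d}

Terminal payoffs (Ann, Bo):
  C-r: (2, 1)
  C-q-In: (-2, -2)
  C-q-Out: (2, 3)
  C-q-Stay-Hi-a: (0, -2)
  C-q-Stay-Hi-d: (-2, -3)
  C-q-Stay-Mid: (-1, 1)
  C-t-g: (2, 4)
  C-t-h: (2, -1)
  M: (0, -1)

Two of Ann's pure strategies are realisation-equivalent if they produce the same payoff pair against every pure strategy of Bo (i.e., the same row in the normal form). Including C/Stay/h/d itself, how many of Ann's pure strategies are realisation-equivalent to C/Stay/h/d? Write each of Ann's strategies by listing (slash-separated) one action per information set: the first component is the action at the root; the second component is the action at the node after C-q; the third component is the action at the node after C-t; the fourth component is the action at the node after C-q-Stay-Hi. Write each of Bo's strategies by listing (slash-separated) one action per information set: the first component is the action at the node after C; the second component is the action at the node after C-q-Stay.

1

Row for C/Stay/h/d (columns r/Hi, r/Mid, q/Hi, q/Mid, t/Hi, t/Mid): (2,1) (2,1) (-2,-3) (-1,1) (2,-1) (2,-1).
Every one of Ann's information sets is on the play path for some reply by Bo when Ann follows C/Stay/h/d.
Changing the action at any of them therefore changes at least one column, so only C/Stay/h/d itself gives this row.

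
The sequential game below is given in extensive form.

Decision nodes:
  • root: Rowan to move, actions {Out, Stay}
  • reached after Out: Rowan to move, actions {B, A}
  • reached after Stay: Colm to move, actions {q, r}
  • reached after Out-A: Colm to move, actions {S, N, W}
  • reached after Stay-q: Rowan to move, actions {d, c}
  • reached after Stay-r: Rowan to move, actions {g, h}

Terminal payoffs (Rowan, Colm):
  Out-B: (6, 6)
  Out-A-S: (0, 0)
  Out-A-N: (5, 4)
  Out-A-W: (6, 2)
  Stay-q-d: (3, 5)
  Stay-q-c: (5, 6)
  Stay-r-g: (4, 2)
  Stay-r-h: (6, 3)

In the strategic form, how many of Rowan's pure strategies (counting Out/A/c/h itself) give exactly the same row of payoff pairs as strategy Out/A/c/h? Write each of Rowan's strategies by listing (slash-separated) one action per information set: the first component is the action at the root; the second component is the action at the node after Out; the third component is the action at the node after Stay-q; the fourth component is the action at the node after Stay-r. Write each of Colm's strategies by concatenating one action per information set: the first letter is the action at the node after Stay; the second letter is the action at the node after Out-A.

Row for Out/A/c/h (columns qS, qN, qW, rS, rN, rW): (0,0) (5,4) (6,2) (0,0) (5,4) (6,2).
Under Out/A/c/h, Rowan's choice at the node after Stay-q and at the node after Stay-r can never be reached regardless of what Colm does, so varying those choices leaves every outcome unchanged.
Holding the reachable choices fixed and varying the unreachable ones freely already gives 2 × 2 = 4 equivalent strategies.
No other strategy reproduces this row, so those 4 are the full class: Out/A/d/g, Out/A/d/h, Out/A/c/g, Out/A/c/h.

4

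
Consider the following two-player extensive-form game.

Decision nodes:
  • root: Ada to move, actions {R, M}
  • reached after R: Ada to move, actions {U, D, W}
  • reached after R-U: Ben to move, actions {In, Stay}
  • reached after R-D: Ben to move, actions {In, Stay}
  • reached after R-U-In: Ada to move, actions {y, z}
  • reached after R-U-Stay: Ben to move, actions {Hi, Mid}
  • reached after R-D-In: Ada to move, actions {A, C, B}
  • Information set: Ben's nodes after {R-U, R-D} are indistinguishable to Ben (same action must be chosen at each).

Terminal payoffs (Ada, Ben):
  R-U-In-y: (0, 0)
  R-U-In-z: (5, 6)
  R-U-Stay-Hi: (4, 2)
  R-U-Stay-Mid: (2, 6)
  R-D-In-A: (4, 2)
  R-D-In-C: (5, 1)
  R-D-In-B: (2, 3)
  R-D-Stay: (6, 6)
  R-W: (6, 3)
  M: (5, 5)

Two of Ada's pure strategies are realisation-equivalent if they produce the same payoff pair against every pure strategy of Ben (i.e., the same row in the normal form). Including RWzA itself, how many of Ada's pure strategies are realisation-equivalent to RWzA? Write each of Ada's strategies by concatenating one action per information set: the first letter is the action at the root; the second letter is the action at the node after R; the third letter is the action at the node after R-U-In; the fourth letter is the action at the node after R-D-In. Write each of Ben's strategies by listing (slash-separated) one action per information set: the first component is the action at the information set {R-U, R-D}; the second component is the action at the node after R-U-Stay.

Row for RWzA (columns In/Hi, In/Mid, Stay/Hi, Stay/Mid): (6,3) (6,3) (6,3) (6,3).
Under RWzA, Ada's choice at the node after R-U-In and at the node after R-D-In can never be reached regardless of what Ben does, so varying those choices leaves every outcome unchanged.
Holding the reachable choices fixed and varying the unreachable ones freely already gives 2 × 3 = 6 equivalent strategies.
No other strategy reproduces this row, so those 6 are the full class: RWyA, RWyC, RWyB, RWzA, RWzC, RWzB.

6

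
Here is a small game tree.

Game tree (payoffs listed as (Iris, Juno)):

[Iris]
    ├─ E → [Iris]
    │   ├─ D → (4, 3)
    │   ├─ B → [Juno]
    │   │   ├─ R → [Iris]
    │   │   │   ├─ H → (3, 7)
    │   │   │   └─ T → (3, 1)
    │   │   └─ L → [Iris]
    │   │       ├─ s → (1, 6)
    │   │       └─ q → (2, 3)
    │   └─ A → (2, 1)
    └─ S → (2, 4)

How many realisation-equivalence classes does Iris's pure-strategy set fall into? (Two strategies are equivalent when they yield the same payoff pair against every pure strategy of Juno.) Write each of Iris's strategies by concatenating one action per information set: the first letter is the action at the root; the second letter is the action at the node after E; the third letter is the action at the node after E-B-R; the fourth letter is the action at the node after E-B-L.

Iris has 24 pure strategies: EDHs, EDHq, EDTs, EDTq, EBHs, EBHq, EBTs, EBTq, EAHs, EAHq, EATs, EATq, SDHs, SDHq, SDTs, SDTq, SBHs, SBHq, SBTs, SBTq, SAHs, SAHq, SATs, SATq. Columns: R, L.
{EDHs, EDHq, EDTs, EDTq} → row (4,3) (4,3)
{EBHs} → row (3,7) (1,6)
{EBHq} → row (3,7) (2,3)
{EBTs} → row (3,1) (1,6)
{EBTq} → row (3,1) (2,3)
{EAHs, EAHq, EATs, EATq} → row (2,1) (2,1)
{SDHs, SDHq, SDTs, SDTq, SBHs, SBHq, SBTs, SBTq, SAHs, SAHq, SATs, SATq} → row (2,4) (2,4)
That's 7 distinct rows out of 24 strategies.

7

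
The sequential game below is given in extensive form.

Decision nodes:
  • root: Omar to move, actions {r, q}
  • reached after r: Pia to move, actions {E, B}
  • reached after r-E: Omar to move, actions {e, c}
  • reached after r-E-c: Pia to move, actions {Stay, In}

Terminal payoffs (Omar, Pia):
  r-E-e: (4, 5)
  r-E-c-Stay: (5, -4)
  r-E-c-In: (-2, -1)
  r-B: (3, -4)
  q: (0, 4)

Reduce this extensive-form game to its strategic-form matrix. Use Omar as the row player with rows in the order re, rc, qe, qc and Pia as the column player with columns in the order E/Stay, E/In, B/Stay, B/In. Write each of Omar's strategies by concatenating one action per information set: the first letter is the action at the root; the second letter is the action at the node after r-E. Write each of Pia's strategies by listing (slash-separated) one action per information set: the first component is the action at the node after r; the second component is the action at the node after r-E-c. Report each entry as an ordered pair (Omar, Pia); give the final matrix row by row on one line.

Row re: E/Stay→(4,5), E/In→(4,5), B/Stay→(3,-4), B/In→(3,-4)
Row rc: E/Stay→(5,-4), E/In→(-2,-1), B/Stay→(3,-4), B/In→(3,-4)
Row qe: E/Stay→(0,4), E/In→(0,4), B/Stay→(0,4), B/In→(0,4)
Row qc: E/Stay→(0,4), E/In→(0,4), B/Stay→(0,4), B/In→(0,4)

re: (4,5) (4,5) (3,-4) (3,-4) | rc: (5,-4) (-2,-1) (3,-4) (3,-4) | qe: (0,4) (0,4) (0,4) (0,4) | qc: (0,4) (0,4) (0,4) (0,4)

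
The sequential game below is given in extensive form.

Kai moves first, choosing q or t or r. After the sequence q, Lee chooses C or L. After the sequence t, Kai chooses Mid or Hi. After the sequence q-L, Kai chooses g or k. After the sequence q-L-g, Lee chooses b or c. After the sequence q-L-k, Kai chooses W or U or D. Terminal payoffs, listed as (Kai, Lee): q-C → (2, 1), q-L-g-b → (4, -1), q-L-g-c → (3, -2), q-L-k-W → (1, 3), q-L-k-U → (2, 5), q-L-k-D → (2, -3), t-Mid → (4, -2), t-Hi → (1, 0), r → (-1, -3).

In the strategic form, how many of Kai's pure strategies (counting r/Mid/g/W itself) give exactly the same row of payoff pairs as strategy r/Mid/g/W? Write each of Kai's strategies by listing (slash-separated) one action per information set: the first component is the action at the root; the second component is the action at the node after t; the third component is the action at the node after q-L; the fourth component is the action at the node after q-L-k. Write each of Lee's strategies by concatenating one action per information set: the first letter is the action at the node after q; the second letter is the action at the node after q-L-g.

Row for r/Mid/g/W (columns Cb, Cc, Lb, Lc): (-1,-3) (-1,-3) (-1,-3) (-1,-3).
Under r/Mid/g/W, Kai's choice at the node after t and at the node after q-L and at the node after q-L-k can never be reached regardless of what Lee does, so varying those choices leaves every outcome unchanged.
Holding the reachable choices fixed and varying the unreachable ones freely already gives 2 × 2 × 3 = 12 equivalent strategies.
No other strategy reproduces this row, so those 12 are the full class: r/Mid/g/W, r/Mid/g/U, r/Mid/g/D, r/Mid/k/W, r/Mid/k/U, r/Mid/k/D, r/Hi/g/W, r/Hi/g/U, r/Hi/g/D, r/Hi/k/W, r/Hi/k/U, r/Hi/k/D.

12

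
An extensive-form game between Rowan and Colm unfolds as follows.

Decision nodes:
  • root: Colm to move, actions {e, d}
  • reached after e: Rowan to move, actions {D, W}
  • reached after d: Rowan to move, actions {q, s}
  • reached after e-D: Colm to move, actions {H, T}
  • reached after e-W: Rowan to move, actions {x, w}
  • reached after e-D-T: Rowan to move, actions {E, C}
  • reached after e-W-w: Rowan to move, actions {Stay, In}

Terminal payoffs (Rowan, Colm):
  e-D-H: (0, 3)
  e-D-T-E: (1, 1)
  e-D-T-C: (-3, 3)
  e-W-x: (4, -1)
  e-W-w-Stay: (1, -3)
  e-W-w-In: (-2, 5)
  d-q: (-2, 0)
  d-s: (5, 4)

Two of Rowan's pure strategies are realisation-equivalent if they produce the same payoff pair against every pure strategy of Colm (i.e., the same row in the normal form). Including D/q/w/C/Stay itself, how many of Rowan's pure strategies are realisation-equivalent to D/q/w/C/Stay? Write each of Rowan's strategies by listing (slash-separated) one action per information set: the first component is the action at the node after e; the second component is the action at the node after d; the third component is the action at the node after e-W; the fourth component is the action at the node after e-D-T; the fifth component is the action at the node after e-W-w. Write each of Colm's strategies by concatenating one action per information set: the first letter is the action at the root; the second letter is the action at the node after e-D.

4

Row for D/q/w/C/Stay (columns eH, eT, dH, dT): (0,3) (-3,3) (-2,0) (-2,0).
Under D/q/w/C/Stay, Rowan's choice at the node after e-W and at the node after e-W-w can never be reached regardless of what Colm does, so varying those choices leaves every outcome unchanged.
Holding the reachable choices fixed and varying the unreachable ones freely already gives 2 × 2 = 4 equivalent strategies.
No other strategy reproduces this row, so those 4 are the full class: D/q/x/C/Stay, D/q/x/C/In, D/q/w/C/Stay, D/q/w/C/In.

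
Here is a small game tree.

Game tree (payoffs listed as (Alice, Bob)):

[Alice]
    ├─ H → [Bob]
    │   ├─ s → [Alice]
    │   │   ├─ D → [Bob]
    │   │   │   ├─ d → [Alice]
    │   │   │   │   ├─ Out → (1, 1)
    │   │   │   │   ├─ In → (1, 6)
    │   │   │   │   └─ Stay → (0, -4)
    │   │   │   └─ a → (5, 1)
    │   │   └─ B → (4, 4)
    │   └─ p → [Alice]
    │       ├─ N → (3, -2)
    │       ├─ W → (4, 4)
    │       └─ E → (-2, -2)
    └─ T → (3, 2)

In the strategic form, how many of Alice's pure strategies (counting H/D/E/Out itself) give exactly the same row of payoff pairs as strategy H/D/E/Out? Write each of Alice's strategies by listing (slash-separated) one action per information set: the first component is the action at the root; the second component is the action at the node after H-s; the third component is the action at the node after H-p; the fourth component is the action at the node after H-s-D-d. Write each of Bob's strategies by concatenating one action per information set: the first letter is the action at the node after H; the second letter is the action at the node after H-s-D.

1

Row for H/D/E/Out (columns sd, sa, pd, pa): (1,1) (5,1) (-2,-2) (-2,-2).
Every one of Alice's information sets is on the play path for some reply by Bob when Alice follows H/D/E/Out.
Changing the action at any of them therefore changes at least one column, so only H/D/E/Out itself gives this row.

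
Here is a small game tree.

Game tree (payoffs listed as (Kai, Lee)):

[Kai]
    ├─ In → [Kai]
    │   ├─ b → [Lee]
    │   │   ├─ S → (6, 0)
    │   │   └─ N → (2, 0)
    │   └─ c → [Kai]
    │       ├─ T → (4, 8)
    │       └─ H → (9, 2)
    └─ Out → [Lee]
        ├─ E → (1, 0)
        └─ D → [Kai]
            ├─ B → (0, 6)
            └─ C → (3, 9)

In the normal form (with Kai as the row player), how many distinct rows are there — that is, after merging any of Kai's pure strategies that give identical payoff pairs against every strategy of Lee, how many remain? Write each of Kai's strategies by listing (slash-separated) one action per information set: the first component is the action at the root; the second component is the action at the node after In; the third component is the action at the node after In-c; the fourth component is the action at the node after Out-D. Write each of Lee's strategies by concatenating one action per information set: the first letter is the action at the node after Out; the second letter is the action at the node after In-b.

5

Kai has 16 pure strategies: In/b/T/B, In/b/T/C, In/b/H/B, In/b/H/C, In/c/T/B, In/c/T/C, In/c/H/B, In/c/H/C, Out/b/T/B, Out/b/T/C, Out/b/H/B, Out/b/H/C, Out/c/T/B, Out/c/T/C, Out/c/H/B, Out/c/H/C. Columns: ES, EN, DS, DN.
{In/b/T/B, In/b/T/C, In/b/H/B, In/b/H/C} → row (6,0) (2,0) (6,0) (2,0)
{In/c/T/B, In/c/T/C} → row (4,8) (4,8) (4,8) (4,8)
{In/c/H/B, In/c/H/C} → row (9,2) (9,2) (9,2) (9,2)
{Out/b/T/B, Out/b/H/B, Out/c/T/B, Out/c/H/B} → row (1,0) (1,0) (0,6) (0,6)
{Out/b/T/C, Out/b/H/C, Out/c/T/C, Out/c/H/C} → row (1,0) (1,0) (3,9) (3,9)
That's 5 distinct rows out of 16 strategies.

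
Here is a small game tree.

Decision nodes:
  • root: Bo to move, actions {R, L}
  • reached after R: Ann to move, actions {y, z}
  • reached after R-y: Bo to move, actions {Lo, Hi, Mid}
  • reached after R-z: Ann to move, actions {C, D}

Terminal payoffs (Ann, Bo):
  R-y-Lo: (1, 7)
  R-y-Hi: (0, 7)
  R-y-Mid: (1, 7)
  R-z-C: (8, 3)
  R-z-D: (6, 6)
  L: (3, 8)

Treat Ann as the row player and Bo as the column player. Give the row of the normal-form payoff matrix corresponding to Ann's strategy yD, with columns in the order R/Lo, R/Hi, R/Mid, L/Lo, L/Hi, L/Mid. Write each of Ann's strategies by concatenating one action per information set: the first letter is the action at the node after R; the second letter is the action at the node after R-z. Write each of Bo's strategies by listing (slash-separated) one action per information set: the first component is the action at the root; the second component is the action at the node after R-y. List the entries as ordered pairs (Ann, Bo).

(1,7) (0,7) (1,7) (3,8) (3,8) (3,8)

vs R/Lo: Bo plays R → Ann plays y at [R] → Bo plays Lo at [R-y] → (1, 7)
vs R/Hi: Bo plays R → Ann plays y at [R] → Bo plays Hi at [R-y] → (0, 7)
vs R/Mid: Bo plays R → Ann plays y at [R] → Bo plays Mid at [R-y] → (1, 7)
vs L/Lo: Bo plays L → (3, 8)
vs L/Hi: Bo plays L → (3, 8)
vs L/Mid: Bo plays L → (3, 8)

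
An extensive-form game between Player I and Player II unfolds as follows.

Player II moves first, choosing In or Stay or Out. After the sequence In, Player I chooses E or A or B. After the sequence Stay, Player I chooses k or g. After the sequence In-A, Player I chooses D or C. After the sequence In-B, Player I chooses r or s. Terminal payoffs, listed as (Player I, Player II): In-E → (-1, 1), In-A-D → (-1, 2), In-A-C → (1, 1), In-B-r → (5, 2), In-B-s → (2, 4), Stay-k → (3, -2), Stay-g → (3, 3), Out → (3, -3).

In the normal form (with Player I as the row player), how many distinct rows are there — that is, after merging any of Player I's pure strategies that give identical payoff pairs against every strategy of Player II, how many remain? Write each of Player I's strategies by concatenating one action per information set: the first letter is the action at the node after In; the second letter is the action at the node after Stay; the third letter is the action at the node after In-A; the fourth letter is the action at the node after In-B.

10

Player I has 24 pure strategies: EkDr, EkDs, EkCr, EkCs, EgDr, EgDs, EgCr, EgCs, AkDr, AkDs, AkCr, AkCs, AgDr, AgDs, AgCr, AgCs, BkDr, BkDs, BkCr, BkCs, BgDr, BgDs, BgCr, BgCs. Columns: In, Stay, Out.
{EkDr, EkDs, EkCr, EkCs} → row (-1,1) (3,-2) (3,-3)
{EgDr, EgDs, EgCr, EgCs} → row (-1,1) (3,3) (3,-3)
{AkDr, AkDs} → row (-1,2) (3,-2) (3,-3)
{AkCr, AkCs} → row (1,1) (3,-2) (3,-3)
{AgDr, AgDs} → row (-1,2) (3,3) (3,-3)
{AgCr, AgCs} → row (1,1) (3,3) (3,-3)
{BkDr, BkCr} → row (5,2) (3,-2) (3,-3)
{BkDs, BkCs} → row (2,4) (3,-2) (3,-3)
{BgDr, BgCr} → row (5,2) (3,3) (3,-3)
{BgDs, BgCs} → row (2,4) (3,3) (3,-3)
That's 10 distinct rows out of 24 strategies.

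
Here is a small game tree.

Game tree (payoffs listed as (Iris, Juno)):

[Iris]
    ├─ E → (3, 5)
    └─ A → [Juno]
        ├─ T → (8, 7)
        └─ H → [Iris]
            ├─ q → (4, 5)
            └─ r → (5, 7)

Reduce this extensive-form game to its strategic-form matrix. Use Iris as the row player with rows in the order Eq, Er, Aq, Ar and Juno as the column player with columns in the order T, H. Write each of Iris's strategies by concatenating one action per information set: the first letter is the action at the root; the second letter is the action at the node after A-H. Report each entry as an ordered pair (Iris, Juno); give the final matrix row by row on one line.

Eq: (3,5) (3,5) | Er: (3,5) (3,5) | Aq: (8,7) (4,5) | Ar: (8,7) (5,7)

Row Eq: T→(3,5), H→(3,5)
Row Er: T→(3,5), H→(3,5)
Row Aq: T→(8,7), H→(4,5)
Row Ar: T→(8,7), H→(5,7)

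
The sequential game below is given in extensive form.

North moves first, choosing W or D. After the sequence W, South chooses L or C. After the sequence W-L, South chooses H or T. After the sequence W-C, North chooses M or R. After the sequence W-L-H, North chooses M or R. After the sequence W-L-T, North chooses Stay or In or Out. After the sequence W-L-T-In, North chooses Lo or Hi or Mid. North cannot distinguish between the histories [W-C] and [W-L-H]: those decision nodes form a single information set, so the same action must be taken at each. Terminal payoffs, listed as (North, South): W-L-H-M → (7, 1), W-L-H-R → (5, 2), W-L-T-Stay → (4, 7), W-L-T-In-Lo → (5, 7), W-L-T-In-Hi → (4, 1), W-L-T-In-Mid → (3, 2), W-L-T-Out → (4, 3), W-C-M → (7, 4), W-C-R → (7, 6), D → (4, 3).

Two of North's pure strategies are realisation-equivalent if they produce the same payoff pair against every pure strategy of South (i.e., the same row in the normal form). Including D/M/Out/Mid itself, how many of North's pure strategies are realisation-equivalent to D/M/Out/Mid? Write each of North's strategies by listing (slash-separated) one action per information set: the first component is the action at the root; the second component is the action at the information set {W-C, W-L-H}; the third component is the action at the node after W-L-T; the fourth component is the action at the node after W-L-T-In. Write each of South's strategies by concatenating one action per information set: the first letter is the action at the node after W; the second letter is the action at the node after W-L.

Row for D/M/Out/Mid (columns LH, LT, CH, CT): (4,3) (4,3) (4,3) (4,3).
Under D/M/Out/Mid, North's choice at the information set {W-C, W-L-H} and at the node after W-L-T and at the node after W-L-T-In can never be reached regardless of what South does, so varying those choices leaves every outcome unchanged.
Holding the reachable choices fixed and varying the unreachable ones freely already gives 2 × 3 × 3 = 18 equivalent strategies.
No other strategy reproduces this row, so those 18 are the full class: D/M/Stay/Lo, D/M/Stay/Hi, D/M/Stay/Mid, D/M/In/Lo, D/M/In/Hi, D/M/In/Mid, D/M/Out/Lo, D/M/Out/Hi, D/M/Out/Mid, D/R/Stay/Lo, D/R/Stay/Hi, D/R/Stay/Mid, D/R/In/Lo, D/R/In/Hi, D/R/In/Mid, D/R/Out/Lo, D/R/Out/Hi, D/R/Out/Mid.

18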